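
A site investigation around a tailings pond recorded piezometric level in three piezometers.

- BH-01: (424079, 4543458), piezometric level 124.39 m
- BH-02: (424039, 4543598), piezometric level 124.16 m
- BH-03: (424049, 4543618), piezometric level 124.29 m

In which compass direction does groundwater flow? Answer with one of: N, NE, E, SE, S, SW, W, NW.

W

With h = a·x + b·y + c and BH-01 as origin, the differences give:
  (-40)·a + 140·b = -0.23
  (-30)·a + 160·b = -0.10
Eliminate b (×160 and ×140, subtract): -2200·a = -22.800 → a = ∂h/∂x = +0.01036
Back-substitute: b = ∂h/∂y = +0.001318.
Flow = −∇h = (-0.01036 east, -0.001318 north), which points west.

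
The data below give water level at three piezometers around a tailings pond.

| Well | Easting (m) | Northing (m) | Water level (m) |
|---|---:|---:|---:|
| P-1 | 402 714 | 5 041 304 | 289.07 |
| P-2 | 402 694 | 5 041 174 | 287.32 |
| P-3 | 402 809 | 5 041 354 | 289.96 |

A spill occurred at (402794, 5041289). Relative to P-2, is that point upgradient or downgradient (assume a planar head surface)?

Differences from P-1: to P-2 (Δx, Δy, Δh) = (-20, -130, -1.75); to P-3 = (95, 50, +0.89).
Solve a·Δx + b·Δy = Δh: det = (-20)·50 − 95·(-130) = 11350.
∂h/∂x = [(-1.75)·50 − (+0.89)·(-130)] / 11350 = +0.002485
∂h/∂y = [(-20)·(+0.89) − 95·(-1.75)] / 11350 = +0.01308
Head at (402794, 5041289) = 289.07 + (+0.002485)·(80) + (+0.01308)·(-15) = 289.07 m.
That is higher than the 287.32 m at P-2, so the point is upgradient.

upgradient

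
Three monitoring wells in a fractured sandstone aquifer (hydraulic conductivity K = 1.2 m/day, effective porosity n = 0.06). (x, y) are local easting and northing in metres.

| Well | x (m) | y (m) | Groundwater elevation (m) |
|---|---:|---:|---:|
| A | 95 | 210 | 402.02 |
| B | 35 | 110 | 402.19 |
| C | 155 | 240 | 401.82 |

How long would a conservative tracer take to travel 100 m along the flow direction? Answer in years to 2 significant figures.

3.8 years

Differences from A: to B (Δx, Δy, Δh) = (-60, -100, +0.17); to C = (60, 30, -0.20).
Determinant of the coordinate differences = (-60)·30 − 60·(-100) = 4200.
∂h/∂x = [(+0.17)·30 − (-0.20)·(-100)] / 4200 = -0.003548
∂h/∂y = [(-60)·(-0.20) − 60·(+0.17)] / 4200 = +0.0004286
|∇h| = √(-0.003548² + 0.0004286²) = 0.003574
Seepage velocity v = K·i/n = 1.2 × 0.003574 / 0.06 = 0.07148 m/day.
t = 100 / 0.07148 = 1399 days = 3.83 years.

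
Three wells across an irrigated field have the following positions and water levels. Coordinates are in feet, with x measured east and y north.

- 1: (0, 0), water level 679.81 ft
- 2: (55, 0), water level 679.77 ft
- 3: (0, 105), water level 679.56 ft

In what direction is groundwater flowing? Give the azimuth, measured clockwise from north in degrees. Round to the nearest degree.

017°

∂h/∂x = (679.77 − 679.81) / (55 − 0) = -0.0007273
∂h/∂y = (679.56 − 679.81) / (105 − 0) = -0.002381
Flow direction (−∇h) has components (+0.0007273 E, +0.002381 N).
Azimuth = atan2(E, N) = atan2(+0.0007273, +0.002381) = 17.0° ≈ 017°.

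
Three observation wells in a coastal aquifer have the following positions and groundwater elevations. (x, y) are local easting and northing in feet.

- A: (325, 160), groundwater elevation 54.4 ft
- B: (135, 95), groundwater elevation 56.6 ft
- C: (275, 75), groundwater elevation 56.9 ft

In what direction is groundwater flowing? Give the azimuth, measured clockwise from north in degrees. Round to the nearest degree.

004°

Taking A as reference: B−A = (-190, -65, +2.2); C−A = (-50, -85, +2.5).
Determinant of the coordinate differences = (-190)·(-85) − (-50)·(-65) = 12900.
∂h/∂x = [(+2.2)·(-85) − (+2.5)·(-65)] / 12900 = -0.001899
∂h/∂y = [(-190)·(+2.5) − (-50)·(+2.2)] / 12900 = -0.02829
Flow direction (−∇h) has components (+0.001899 E, +0.02829 N).
Azimuth = atan2(E, N) = atan2(+0.001899, +0.02829) = 3.8° ≈ 004°.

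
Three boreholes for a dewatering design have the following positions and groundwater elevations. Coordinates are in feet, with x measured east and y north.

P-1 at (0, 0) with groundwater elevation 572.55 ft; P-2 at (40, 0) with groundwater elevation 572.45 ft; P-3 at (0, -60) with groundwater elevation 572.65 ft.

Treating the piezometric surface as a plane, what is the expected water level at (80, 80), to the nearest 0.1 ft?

572.2 ft

∂h/∂x = (572.45 − 572.55) / (40 − 0) = -0.002500
∂h/∂y = (572.65 − 572.55) / (-60 − 0) = -0.001667
h(80, 80) = 572.55 + (-0.002500)·(80) + (-0.001667)·(80) = 572.55 -0.200 -0.133 = 572.217 ft.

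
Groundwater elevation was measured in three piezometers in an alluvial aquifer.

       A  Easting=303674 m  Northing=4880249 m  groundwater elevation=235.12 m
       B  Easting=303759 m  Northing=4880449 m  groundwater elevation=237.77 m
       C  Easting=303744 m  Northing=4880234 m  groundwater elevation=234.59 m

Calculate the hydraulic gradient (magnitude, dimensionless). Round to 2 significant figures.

Differences from A: to B (Δx, Δy, Δh) = (85, 200, +2.65); to C = (70, -15, -0.53).
Solve a·Δx + b·Δy = Δh: det = 85·(-15) − 70·200 = -15275.
∂h/∂x = [(+2.65)·(-15) − (-0.53)·200] / -15275 = -0.004337
∂h/∂y = [85·(-0.53) − 70·(+2.65)] / -15275 = +0.01509
|∇h| = √(-0.004337² + 0.01509²) = 0.0157

0.016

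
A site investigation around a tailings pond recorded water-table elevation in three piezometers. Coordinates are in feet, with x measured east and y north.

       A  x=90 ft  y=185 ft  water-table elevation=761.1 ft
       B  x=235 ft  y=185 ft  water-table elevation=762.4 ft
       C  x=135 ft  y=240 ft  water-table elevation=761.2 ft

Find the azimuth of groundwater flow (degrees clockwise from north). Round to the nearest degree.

Differences from A: to B (Δx, Δy, Δh) = (145, 0, +1.3); to C = (45, 55, +0.1).
Determinant of the coordinate differences = 145·55 − 45·0 = 7975.
∂h/∂x = [(+1.3)·55 − (+0.1)·0] / 7975 = +0.008966
∂h/∂y = [145·(+0.1) − 45·(+1.3)] / 7975 = -0.005517
Flow direction (−∇h) has components (-0.008966 E, +0.005517 N).
Azimuth = atan2(E, N) = atan2(-0.008966, +0.005517) = 301.6° ≈ 302°.

302°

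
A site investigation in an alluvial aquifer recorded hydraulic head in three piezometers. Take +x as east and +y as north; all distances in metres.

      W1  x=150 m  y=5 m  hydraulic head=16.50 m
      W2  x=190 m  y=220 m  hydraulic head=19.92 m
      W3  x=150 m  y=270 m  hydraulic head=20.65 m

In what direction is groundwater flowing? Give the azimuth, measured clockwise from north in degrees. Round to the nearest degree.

Three-point gradient (reference W1): Δ to W2 = (40, 215, +3.42), Δ to W3 = (0, 265, +4.15).
∂h/∂x = +0.001325, ∂h/∂y = +0.01566 (det = 10600).
Flow direction (−∇h) has components (-0.001325 E, -0.01566 N).
Azimuth = atan2(E, N) = atan2(-0.001325, -0.01566) = 184.8° ≈ 185°.

185°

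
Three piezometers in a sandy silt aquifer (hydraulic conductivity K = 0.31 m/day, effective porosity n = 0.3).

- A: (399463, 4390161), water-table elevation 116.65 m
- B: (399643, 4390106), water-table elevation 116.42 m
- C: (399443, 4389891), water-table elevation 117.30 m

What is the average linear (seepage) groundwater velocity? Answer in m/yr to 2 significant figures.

Differences from A: to B (Δx, Δy, Δh) = (180, -55, -0.23); to C = (-20, -270, +0.65).
Determinant of the coordinate differences = 180·(-270) − (-20)·(-55) = -49700.
∂h/∂x = [(-0.23)·(-270) − (+0.65)·(-55)] / -49700 = -0.001969
∂h/∂y = [180·(+0.65) − (-20)·(-0.23)] / -49700 = -0.002262
|∇h| = √(-0.001969² + -0.002262²) = 0.002999
Seepage velocity v = K·i/n = 0.31 × 0.002999 / 0.3 = 0.003099 m/day = 1.132 m/yr.

1.1 m/yr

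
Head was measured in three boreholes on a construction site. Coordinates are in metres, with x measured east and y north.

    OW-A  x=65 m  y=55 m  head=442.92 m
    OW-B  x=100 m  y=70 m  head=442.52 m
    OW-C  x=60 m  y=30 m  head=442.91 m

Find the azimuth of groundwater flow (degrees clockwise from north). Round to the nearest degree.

With h = a·x + b·y + c and OW-A as origin, the differences give:
  35·a + 15·b = -0.40
  (-5)·a + (-25)·b = -0.01
Eliminate b (×(-25) and ×15, subtract): -800·a = 10.150 → a = ∂h/∂x = -0.01269
Back-substitute: b = ∂h/∂y = +0.002937.
Flow direction (−∇h) has components (+0.01269 E, -0.002937 N).
Azimuth = atan2(E, N) = atan2(+0.01269, -0.002937) = 103.0° ≈ 103°.

103°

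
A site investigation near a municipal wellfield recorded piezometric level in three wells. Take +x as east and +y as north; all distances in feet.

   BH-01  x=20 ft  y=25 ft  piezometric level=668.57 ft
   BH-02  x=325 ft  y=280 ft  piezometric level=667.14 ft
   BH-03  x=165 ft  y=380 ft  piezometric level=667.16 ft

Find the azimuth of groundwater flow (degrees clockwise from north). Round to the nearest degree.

034°

Taking BH-01 as reference: BH-02−BH-01 = (305, 255, -1.43); BH-03−BH-01 = (145, 355, -1.41).
Determinant of the coordinate differences = 305·355 − 145·255 = 71300.
∂h/∂x = [(-1.43)·355 − (-1.41)·255] / 71300 = -0.002077
∂h/∂y = [305·(-1.41) − 145·(-1.43)] / 71300 = -0.003123
Flow direction (−∇h) has components (+0.002077 E, +0.003123 N).
Azimuth = atan2(E, N) = atan2(+0.002077, +0.003123) = 33.6° ≈ 034°.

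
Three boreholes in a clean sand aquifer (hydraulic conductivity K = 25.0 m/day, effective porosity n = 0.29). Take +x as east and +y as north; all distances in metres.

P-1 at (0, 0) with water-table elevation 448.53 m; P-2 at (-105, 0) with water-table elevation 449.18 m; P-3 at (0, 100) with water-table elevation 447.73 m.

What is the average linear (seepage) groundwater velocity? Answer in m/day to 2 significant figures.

∂h/∂x = (449.18 − 448.53) / (-105 − 0) = -0.006190
∂h/∂y = (447.73 − 448.53) / (100 − 0) = -0.008000
|∇h| = √(-0.006190² + -0.008000²) = 0.01012
Seepage velocity v = K·i/n = 25.0 × 0.01012 / 0.29 = 0.8724 m/day.

0.87 m/day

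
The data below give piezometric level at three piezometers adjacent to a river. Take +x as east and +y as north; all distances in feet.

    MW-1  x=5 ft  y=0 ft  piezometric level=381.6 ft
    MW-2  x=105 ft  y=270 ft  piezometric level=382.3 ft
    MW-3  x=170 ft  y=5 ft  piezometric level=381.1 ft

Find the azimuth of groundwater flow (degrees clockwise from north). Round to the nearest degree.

Taking MW-1 as reference: MW-2−MW-1 = (100, 270, +0.7); MW-3−MW-1 = (165, 5, -0.5).
Determinant of the coordinate differences = 100·5 − 165·270 = -44050.
∂h/∂x = [(+0.7)·5 − (-0.5)·270] / -44050 = -0.003144
∂h/∂y = [100·(-0.5) − 165·(+0.7)] / -44050 = +0.003757
Flow direction (−∇h) has components (+0.003144 E, -0.003757 N).
Azimuth = atan2(E, N) = atan2(+0.003144, -0.003757) = 140.1° ≈ 140°.

140°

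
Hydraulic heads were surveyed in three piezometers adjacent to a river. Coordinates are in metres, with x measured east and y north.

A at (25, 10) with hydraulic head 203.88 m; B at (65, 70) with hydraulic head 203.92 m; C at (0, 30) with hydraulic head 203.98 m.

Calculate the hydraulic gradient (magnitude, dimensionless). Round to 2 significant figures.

0.0031

Differences from A: to B (Δx, Δy, Δh) = (40, 60, +0.04); to C = (-25, 20, +0.10).
Determinant of the coordinate differences = 40·20 − (-25)·60 = 2300.
∂h/∂x = [(+0.04)·20 − (+0.10)·60] / 2300 = -0.002261
∂h/∂y = [40·(+0.10) − (-25)·(+0.04)] / 2300 = +0.002174
|∇h| = √(-0.002261² + 0.002174²) = 0.003137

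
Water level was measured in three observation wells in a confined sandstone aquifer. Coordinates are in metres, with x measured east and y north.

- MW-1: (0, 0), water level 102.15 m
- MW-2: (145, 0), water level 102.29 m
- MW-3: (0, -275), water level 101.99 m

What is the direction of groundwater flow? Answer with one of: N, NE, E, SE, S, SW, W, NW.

SW

∂h/∂x = (102.29 − 102.15) / (145 − 0) = +0.0009655
∂h/∂y = (101.99 − 102.15) / (-275 − 0) = +0.0005818
Flow = −∇h = (-0.0009655 east, -0.0005818 north), which points southwest.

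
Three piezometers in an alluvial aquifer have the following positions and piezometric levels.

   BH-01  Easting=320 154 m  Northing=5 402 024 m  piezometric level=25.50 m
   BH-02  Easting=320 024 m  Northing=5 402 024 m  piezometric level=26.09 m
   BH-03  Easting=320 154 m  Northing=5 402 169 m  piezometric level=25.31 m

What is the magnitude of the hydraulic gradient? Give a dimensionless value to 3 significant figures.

∂h/∂x = (26.09 − 25.50) / (320024 − 320154) = -0.004538
∂h/∂y = (25.31 − 25.50) / (5402169 − 5402024) = -0.001310
|∇h| = √(-0.004538² + -0.001310²) = 0.004723

0.00472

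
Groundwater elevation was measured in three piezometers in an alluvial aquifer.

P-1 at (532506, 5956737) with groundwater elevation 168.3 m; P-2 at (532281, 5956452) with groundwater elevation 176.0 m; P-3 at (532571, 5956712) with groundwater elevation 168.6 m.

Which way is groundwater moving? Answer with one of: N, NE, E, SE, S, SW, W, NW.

N

Taking P-1 as reference: P-2−P-1 = (-225, -285, +7.7); P-3−P-1 = (65, -25, +0.3).
Solve a·Δx + b·Δy = Δh: det = (-225)·(-25) − 65·(-285) = 24150.
∂h/∂x = [(+7.7)·(-25) − (+0.3)·(-285)] / 24150 = -0.004431
∂h/∂y = [(-225)·(+0.3) − 65·(+7.7)] / 24150 = -0.02352
Flow = −∇h = (+0.004431 east, +0.02352 north), which points north.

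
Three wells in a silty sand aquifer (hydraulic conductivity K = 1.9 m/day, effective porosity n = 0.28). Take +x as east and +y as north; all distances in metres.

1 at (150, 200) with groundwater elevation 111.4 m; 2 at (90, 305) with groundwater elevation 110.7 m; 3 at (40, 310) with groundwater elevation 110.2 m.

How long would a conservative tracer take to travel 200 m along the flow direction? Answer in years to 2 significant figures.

Taking 1 as reference: 2−1 = (-60, 105, -0.7); 3−1 = (-110, 110, -1.2).
Solve a·Δx + b·Δy = Δh: det = (-60)·110 − (-110)·105 = 4950.
∂h/∂x = [(-0.7)·110 − (-1.2)·105] / 4950 = +0.009899
∂h/∂y = [(-60)·(-1.2) − (-110)·(-0.7)] / 4950 = -0.001010
|∇h| = √(0.009899² + -0.001010²) = 0.00995
Seepage velocity v = K·i/n = 1.9 × 0.00995 / 0.28 = 0.06752 m/day.
t = 200 / 0.06752 = 2962 days = 8.11 years.

8.1 years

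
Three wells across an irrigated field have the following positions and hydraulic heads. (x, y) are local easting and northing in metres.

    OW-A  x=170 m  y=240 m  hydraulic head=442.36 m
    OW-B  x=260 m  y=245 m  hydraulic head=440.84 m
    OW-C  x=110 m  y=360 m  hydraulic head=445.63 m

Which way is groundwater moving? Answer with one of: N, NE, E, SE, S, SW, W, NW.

With h = a·x + b·y + c and OW-A as origin, the differences give:
  90·a + 5·b = -1.52
  (-60)·a + 120·b = +3.27
Eliminate b (×120 and ×5, subtract): 11100·a = -198.750 → a = ∂h/∂x = -0.01791
Back-substitute: b = ∂h/∂y = +0.01830.
Flow = −∇h = (+0.01791 east, -0.01830 north), which points southeast.

SE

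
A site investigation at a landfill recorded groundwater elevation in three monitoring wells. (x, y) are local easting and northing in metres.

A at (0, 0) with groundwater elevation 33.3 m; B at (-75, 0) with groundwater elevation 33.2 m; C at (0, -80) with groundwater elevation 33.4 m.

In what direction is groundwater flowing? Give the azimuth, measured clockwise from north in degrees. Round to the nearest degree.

∂h/∂x = (33.2 − 33.3) / (-75 − 0) = +0.001333
∂h/∂y = (33.4 − 33.3) / (-80 − 0) = -0.001250
Flow direction (−∇h) has components (-0.001333 E, +0.001250 N).
Azimuth = atan2(E, N) = atan2(-0.001333, +0.001250) = 313.2° ≈ 313°.

313°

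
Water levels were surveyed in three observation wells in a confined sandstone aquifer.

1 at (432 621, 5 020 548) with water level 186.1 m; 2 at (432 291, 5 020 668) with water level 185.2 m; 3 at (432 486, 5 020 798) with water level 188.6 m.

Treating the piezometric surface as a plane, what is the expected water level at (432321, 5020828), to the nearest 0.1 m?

187.7 m

With h = a·x + b·y + c and 1 as origin, the differences give:
  (-330)·a + 120·b = -0.9
  (-135)·a + 250·b = +2.5
Eliminate b (×250 and ×120, subtract): -66300·a = -525.00 → a = ∂h/∂x = +0.007919
Back-substitute: b = ∂h/∂y = +0.01428.
h(432321, 5020828) = 186.1 + (+0.007919)·(-300) + (+0.01428)·(280) = 186.1 -2.376 +3.997 = 187.722 m.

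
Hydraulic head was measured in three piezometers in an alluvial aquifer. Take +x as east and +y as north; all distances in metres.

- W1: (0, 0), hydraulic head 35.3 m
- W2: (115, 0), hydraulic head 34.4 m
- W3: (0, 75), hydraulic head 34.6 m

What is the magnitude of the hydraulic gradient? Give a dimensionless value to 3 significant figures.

0.0122

∂h/∂x = (34.4 − 35.3) / (115 − 0) = -0.007826
∂h/∂y = (34.6 − 35.3) / (75 − 0) = -0.009333
|∇h| = √(-0.007826² + -0.009333²) = 0.01218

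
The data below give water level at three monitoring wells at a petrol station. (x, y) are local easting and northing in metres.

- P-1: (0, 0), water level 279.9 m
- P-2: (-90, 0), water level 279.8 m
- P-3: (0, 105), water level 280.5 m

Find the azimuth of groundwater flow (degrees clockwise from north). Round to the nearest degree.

191°

∂h/∂x = (279.8 − 279.9) / (-90 − 0) = +0.001111
∂h/∂y = (280.5 − 279.9) / (105 − 0) = +0.005714
Flow direction (−∇h) has components (-0.001111 E, -0.005714 N).
Azimuth = atan2(E, N) = atan2(-0.001111, -0.005714) = 191.0° ≈ 191°.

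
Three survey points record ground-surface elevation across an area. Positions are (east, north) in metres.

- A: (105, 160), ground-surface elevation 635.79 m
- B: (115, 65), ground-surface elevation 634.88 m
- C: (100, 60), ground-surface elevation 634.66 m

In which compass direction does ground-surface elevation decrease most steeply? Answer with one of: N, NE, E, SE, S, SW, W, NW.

SW

With z = a·x + b·y + c and A as origin, the differences give:
  10·a + (-95)·b = -0.91
  (-5)·a + (-100)·b = -1.13
Eliminate b (×(-100) and ×(-95), subtract): -1475·a = -16.350 → a = ∂z/∂x = +0.01108
Back-substitute: b = ∂z/∂y = +0.01075.
Steepest decrease is along −∇f = (-0.01108 E, -0.01075 N) → southwest.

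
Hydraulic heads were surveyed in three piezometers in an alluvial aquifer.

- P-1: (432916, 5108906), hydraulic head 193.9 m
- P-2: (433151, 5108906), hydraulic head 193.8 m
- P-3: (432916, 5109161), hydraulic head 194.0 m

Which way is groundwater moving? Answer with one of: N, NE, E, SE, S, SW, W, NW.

∂h/∂x = (193.8 − 193.9) / (433151 − 432916) = -0.0004255
∂h/∂y = (194.0 − 193.9) / (5109161 − 5108906) = +0.0003922
Flow = −∇h = (+0.0004255 east, -0.0003922 north), which points southeast.

SE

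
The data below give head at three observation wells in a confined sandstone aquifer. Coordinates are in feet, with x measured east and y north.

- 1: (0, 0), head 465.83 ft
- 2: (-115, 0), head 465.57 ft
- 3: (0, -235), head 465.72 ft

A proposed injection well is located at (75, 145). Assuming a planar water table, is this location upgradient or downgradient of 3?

upgradient

∂h/∂x = (465.57 − 465.83) / (-115 − 0) = +0.002261
∂h/∂y = (465.72 − 465.83) / (-235 − 0) = +0.0004681
Head at (75, 145) = 465.83 + (+0.002261)·(75) + (+0.0004681)·(145) = 466.07 ft.
That is higher than the 465.72 ft at 3, so the point is upgradient.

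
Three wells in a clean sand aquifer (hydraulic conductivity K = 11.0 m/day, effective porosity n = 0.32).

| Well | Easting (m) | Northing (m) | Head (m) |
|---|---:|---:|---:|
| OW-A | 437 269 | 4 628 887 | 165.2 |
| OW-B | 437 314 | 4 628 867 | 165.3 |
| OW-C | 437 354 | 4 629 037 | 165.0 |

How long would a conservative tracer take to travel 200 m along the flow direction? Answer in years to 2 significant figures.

6.5 years

With h = a·x + b·y + c and OW-A as origin, the differences give:
  45·a + (-20)·b = +0.1
  85·a + 150·b = -0.2
Eliminate b (×150 and ×(-20), subtract): 8450·a = 11.00 → a = ∂h/∂x = +0.001302
Back-substitute: b = ∂h/∂y = -0.002071.
|∇h| = √(0.001302² + -0.002071²) = 0.002446
Seepage velocity v = K·i/n = 11.0 × 0.002446 / 0.32 = 0.08408 m/day.
t = 200 / 0.08408 = 2379 days = 6.51 years.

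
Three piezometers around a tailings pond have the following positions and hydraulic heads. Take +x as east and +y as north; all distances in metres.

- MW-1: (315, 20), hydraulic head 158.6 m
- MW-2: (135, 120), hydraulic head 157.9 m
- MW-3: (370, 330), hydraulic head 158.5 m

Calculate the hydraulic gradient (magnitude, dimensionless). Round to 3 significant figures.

0.00350

With h = a·x + b·y + c and MW-1 as origin, the differences give:
  (-180)·a + 100·b = -0.7
  55·a + 310·b = -0.1
Eliminate b (×310 and ×100, subtract): -61300·a = -207.00 → a = ∂h/∂x = +0.003377
Back-substitute: b = ∂h/∂y = -0.0009217.
|∇h| = √(0.003377² + -0.0009217²) = 0.003501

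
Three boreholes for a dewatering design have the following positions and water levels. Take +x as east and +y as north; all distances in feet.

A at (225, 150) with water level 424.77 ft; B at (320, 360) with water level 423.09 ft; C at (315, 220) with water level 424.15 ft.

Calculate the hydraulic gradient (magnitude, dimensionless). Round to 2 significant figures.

0.0076

Differences from A: to B (Δx, Δy, Δh) = (95, 210, -1.68); to C = (90, 70, -0.62).
Solve a·Δx + b·Δy = Δh: det = 95·70 − 90·210 = -12250.
∂h/∂x = [(-1.68)·70 − (-0.62)·210] / -12250 = -0.001029
∂h/∂y = [95·(-0.62) − 90·(-1.68)] / -12250 = -0.007535
|∇h| = √(-0.001029² + -0.007535²) = 0.007605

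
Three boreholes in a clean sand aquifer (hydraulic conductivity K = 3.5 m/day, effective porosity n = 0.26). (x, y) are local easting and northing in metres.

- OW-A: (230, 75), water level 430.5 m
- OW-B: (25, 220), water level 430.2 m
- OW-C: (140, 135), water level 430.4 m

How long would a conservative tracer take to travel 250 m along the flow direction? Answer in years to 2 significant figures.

5.2 years

With h = a·x + b·y + c and OW-A as origin, the differences give:
  (-205)·a + 145·b = -0.3
  (-90)·a + 60·b = -0.1
Eliminate b (×60 and ×145, subtract): 750·a = -3.50 → a = ∂h/∂x = -0.004667
Back-substitute: b = ∂h/∂y = -0.008667.
|∇h| = √(-0.004667² + -0.008667²) = 0.009844
Seepage velocity v = K·i/n = 3.5 × 0.009844 / 0.26 = 0.1325 m/day.
t = 250 / 0.1325 = 1887 days = 5.17 years.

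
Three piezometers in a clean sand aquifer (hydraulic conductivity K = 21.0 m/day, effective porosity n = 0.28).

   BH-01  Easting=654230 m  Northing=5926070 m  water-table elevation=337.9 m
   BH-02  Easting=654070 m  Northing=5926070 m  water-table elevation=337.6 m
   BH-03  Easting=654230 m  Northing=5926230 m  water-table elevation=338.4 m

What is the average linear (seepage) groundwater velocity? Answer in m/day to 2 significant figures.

0.27 m/day

∂h/∂x = (337.6 − 337.9) / (654070 − 654230) = +0.001875
∂h/∂y = (338.4 − 337.9) / (5926230 − 5926070) = +0.003125
|∇h| = √(0.001875² + 0.003125²) = 0.003644
Seepage velocity v = K·i/n = 21.0 × 0.003644 / 0.28 = 0.2733 m/day.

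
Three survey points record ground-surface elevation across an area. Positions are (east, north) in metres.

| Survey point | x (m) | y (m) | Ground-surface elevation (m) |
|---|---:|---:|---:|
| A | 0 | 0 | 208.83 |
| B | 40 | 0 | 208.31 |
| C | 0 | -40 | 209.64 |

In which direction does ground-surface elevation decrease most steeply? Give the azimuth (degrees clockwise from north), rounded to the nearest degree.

∂z/∂x = (208.31 − 208.83) / (40 − 0) = -0.01300
∂z/∂y = (209.64 − 208.83) / (-40 − 0) = -0.02025
Steepest decrease is along −∇f: components (+0.01300 E, +0.02025 N).
Azimuth = atan2(+0.01300, +0.02025) = 32.7° ≈ 033°.

033°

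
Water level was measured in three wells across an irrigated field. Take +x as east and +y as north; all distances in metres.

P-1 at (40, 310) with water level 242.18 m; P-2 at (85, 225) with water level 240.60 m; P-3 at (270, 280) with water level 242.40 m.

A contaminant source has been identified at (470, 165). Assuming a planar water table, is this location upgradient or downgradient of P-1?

Three-point gradient (reference P-1): Δ to P-2 = (45, -85, -1.58), Δ to P-3 = (230, -30, +0.22).
∂h/∂x = +0.003632, ∂h/∂y = +0.02051 (det = 18200).
Head at (470, 165) = 242.18 + (+0.003632)·(430) + (+0.02051)·(-145) = 240.77 m.
That is lower than the 242.18 m at P-1, so the point is downgradient.

downgradient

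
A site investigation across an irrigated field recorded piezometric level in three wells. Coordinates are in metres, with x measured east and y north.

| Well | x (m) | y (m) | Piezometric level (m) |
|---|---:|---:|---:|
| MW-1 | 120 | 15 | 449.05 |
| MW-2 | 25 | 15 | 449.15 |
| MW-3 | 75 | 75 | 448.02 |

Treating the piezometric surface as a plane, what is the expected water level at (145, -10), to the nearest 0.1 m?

Three-point gradient (reference MW-1): Δ to MW-2 = (-95, 0, +0.10), Δ to MW-3 = (-45, 60, -1.03).
∂h/∂x = -0.001053, ∂h/∂y = -0.01796 (det = -5700).
h(145, -10) = 449.05 + (-0.001053)·(25) + (-0.01796)·(-25) = 449.05 -0.026 +0.449 = 449.473 m.

449.5 m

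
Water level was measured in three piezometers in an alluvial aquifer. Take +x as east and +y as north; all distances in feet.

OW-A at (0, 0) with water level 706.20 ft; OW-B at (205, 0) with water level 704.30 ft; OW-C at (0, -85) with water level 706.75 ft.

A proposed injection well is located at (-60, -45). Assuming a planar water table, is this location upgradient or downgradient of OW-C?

upgradient

∂h/∂x = (704.30 − 706.20) / (205 − 0) = -0.009268
∂h/∂y = (706.75 − 706.20) / (-85 − 0) = -0.006471
Head at (-60, -45) = 706.20 + (-0.009268)·(-60) + (-0.006471)·(-45) = 707.05 ft.
That is higher than the 706.75 ft at OW-C, so the point is upgradient.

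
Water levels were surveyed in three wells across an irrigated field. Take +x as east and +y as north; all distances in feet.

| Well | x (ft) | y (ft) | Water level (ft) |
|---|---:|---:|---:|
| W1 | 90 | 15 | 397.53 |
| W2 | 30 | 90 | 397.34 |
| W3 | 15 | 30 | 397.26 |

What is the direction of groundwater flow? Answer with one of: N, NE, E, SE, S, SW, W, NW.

With h = a·x + b·y + c and W1 as origin, the differences give:
  (-60)·a + 75·b = -0.19
  (-75)·a + 15·b = -0.27
Eliminate b (×15 and ×75, subtract): 4725·a = 17.400 → a = ∂h/∂x = +0.003683
Back-substitute: b = ∂h/∂y = +0.0004127.
Flow = −∇h = (-0.003683 east, -0.0004127 north), which points west.

W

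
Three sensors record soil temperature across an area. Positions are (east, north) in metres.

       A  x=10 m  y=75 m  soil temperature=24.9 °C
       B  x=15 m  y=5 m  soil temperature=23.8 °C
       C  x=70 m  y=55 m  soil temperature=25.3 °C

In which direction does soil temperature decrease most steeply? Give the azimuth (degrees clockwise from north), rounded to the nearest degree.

216°

Three-point gradient (reference A): Δ to B = (5, -70, -1.1), Δ to C = (60, -20, +0.4).
∂T/∂x = +0.01220, ∂T/∂y = +0.01659 (det = 4100).
Steepest decrease is along −∇f: components (-0.01220 E, -0.01659 N).
Azimuth = atan2(-0.01220, -0.01659) = 216.3° ≈ 216°.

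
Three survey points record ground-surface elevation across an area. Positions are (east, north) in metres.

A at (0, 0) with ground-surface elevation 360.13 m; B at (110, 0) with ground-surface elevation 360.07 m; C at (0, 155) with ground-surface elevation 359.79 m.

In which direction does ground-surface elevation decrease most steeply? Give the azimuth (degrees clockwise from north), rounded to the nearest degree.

014°

∂z/∂x = (360.07 − 360.13) / (110 − 0) = -0.0005455
∂z/∂y = (359.79 − 360.13) / (155 − 0) = -0.002194
Steepest decrease is along −∇f: components (+0.0005455 E, +0.002194 N).
Azimuth = atan2(+0.0005455, +0.002194) = 14.0° ≈ 014°.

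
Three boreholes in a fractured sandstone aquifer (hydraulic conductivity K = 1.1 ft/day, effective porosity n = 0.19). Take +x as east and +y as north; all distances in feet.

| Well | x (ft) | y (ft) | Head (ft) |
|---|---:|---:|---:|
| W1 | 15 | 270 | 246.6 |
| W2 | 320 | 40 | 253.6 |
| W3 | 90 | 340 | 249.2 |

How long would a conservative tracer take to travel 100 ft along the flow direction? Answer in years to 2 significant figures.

Differences from W1: to W2 (Δx, Δy, Δh) = (305, -230, +7.0); to W3 = (75, 70, +2.6).
Solve a·Δx + b·Δy = Δh: det = 305·70 − 75·(-230) = 38600.
∂h/∂x = [(+7.0)·70 − (+2.6)·(-230)] / 38600 = +0.02819
∂h/∂y = [305·(+2.6) − 75·(+7.0)] / 38600 = +0.006943
|∇h| = √(0.02819² + 0.006943²) = 0.02903
Seepage velocity v = K·i/n = 1.1 × 0.02903 / 0.19 = 0.1681 ft/day.
t = 100 / 0.1681 = 594.9 days = 1.63 years.

1.6 years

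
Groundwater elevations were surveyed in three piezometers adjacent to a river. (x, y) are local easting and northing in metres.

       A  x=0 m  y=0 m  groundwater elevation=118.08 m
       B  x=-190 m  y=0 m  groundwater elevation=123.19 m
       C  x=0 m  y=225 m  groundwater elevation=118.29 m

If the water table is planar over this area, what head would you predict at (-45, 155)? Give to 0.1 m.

119.4 m

∂h/∂x = (123.19 − 118.08) / (-190 − 0) = -0.02689
∂h/∂y = (118.29 − 118.08) / (225 − 0) = +0.0009333
h(-45, 155) = 118.08 + (-0.02689)·(-45) + (+0.0009333)·(155) = 118.08 +1.210 +0.145 = 119.435 m.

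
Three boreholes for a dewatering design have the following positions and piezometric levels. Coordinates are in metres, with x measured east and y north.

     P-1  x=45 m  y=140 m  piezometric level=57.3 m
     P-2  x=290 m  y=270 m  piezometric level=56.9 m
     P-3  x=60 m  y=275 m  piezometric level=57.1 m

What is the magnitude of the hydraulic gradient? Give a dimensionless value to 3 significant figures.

0.00165

Taking P-1 as reference: P-2−P-1 = (245, 130, -0.4); P-3−P-1 = (15, 135, -0.2).
Determinant of the coordinate differences = 245·135 − 15·130 = 31125.
∂h/∂x = [(-0.4)·135 − (-0.2)·130] / 31125 = -0.0008996
∂h/∂y = [245·(-0.2) − 15·(-0.4)] / 31125 = -0.001382
|∇h| = √(-0.0008996² + -0.001382²) = 0.001649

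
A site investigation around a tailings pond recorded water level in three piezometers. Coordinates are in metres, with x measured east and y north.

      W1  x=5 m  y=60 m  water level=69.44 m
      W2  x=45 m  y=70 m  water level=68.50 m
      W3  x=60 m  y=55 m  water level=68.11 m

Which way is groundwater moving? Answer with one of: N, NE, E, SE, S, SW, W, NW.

E

Taking W1 as reference: W2−W1 = (40, 10, -0.94); W3−W1 = (55, -5, -1.33).
Determinant of the coordinate differences = 40·(-5) − 55·10 = -750.
∂h/∂x = [(-0.94)·(-5) − (-1.33)·10] / -750 = -0.02400
∂h/∂y = [40·(-1.33) − 55·(-0.94)] / -750 = +0.002000
Flow = −∇h = (+0.02400 east, -0.002000 north), which points east.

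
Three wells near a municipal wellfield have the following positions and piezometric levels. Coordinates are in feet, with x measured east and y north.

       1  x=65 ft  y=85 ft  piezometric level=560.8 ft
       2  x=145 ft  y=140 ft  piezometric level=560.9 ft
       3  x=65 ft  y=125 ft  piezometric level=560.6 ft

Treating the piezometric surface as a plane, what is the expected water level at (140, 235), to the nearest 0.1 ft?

560.4 ft

Three-point gradient (reference 1): Δ to 2 = (80, 55, +0.1), Δ to 3 = (0, 40, -0.2).
∂h/∂x = +0.004687, ∂h/∂y = -0.005000 (det = 3200).
h(140, 235) = 560.8 + (+0.004687)·(75) + (-0.005000)·(150) = 560.8 +0.352 -0.750 = 560.402 ft.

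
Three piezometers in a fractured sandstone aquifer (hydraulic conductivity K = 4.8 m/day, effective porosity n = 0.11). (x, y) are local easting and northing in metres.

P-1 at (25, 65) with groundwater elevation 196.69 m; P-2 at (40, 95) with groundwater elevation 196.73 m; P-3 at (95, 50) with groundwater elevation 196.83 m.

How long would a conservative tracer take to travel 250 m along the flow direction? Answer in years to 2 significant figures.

With h = a·x + b·y + c and P-1 as origin, the differences give:
  15·a + 30·b = +0.04
  70·a + (-15)·b = +0.14
Eliminate b (×(-15) and ×30, subtract): -2325·a = -4.800 → a = ∂h/∂x = +0.002065
Back-substitute: b = ∂h/∂y = +0.0003011.
|∇h| = √(0.002065² + 0.0003011²) = 0.002087
Seepage velocity v = K·i/n = 4.8 × 0.002087 / 0.11 = 0.09107 m/day.
t = 250 / 0.09107 = 2745 days = 7.52 years.

7.5 years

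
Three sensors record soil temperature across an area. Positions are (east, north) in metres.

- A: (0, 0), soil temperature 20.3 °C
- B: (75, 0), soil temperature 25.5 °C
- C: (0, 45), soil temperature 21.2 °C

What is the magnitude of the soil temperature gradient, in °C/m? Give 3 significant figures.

∂T/∂x = (25.5 − 20.3) / (75 − 0) = +0.06933
∂T/∂y = (21.2 − 20.3) / (45 − 0) = +0.02000
|∇f| = √(0.06933² + 0.02000²) = 0.07216 °C/m

0.0722 °C/m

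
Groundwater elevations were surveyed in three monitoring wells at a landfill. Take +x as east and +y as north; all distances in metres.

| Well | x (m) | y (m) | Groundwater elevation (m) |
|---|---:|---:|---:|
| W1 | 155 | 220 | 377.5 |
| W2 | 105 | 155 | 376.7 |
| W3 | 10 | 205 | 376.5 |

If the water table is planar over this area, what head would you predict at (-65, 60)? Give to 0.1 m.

Differences from W1: to W2 (Δx, Δy, Δh) = (-50, -65, -0.8); to W3 = (-145, -15, -1.0).
Solve a·Δx + b·Δy = Δh: det = (-50)·(-15) − (-145)·(-65) = -8675.
∂h/∂x = [(-0.8)·(-15) − (-1.0)·(-65)] / -8675 = +0.006110
∂h/∂y = [(-50)·(-1.0) − (-145)·(-0.8)] / -8675 = +0.007608
h(-65, 60) = 377.5 + (+0.006110)·(-220) + (+0.007608)·(-160) = 377.5 -1.344 -1.217 = 374.939 m.

374.9 m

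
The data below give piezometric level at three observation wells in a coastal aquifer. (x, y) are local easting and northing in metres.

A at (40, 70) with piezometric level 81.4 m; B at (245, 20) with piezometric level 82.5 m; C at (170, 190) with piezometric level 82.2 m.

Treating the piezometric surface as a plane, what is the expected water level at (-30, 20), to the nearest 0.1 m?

Differences from A: to B (Δx, Δy, Δh) = (205, -50, +1.1); to C = (130, 120, +0.8).
Solve a·Δx + b·Δy = Δh: det = 205·120 − 130·(-50) = 31100.
∂h/∂x = [(+1.1)·120 − (+0.8)·(-50)] / 31100 = +0.005531
∂h/∂y = [205·(+0.8) − 130·(+1.1)] / 31100 = +0.0006752
h(-30, 20) = 81.4 + (+0.005531)·(-70) + (+0.0006752)·(-50) = 81.4 -0.387 -0.034 = 80.979 m.

81.0 m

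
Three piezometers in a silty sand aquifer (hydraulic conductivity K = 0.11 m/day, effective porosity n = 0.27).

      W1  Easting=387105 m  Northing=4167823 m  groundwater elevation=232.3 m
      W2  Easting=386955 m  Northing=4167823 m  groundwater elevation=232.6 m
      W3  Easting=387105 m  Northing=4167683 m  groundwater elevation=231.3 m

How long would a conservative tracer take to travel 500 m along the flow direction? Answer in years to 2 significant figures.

∂h/∂x = (232.6 − 232.3) / (386955 − 387105) = -0.002000
∂h/∂y = (231.3 − 232.3) / (4167683 − 4167823) = +0.007143
|∇h| = √(-0.002000² + 0.007143²) = 0.007418
Seepage velocity v = K·i/n = 0.11 × 0.007418 / 0.27 = 0.003022 m/day.
t = 500 / 0.003022 = 1.655e+05 days = 453 years.

450 years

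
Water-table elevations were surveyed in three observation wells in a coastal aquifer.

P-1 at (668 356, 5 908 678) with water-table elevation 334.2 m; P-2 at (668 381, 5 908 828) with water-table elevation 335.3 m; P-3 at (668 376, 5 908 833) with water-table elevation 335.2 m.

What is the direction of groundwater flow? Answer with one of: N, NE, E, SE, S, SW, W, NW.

W

Three-point gradient (reference P-1): Δ to P-2 = (25, 150, +1.1), Δ to P-3 = (20, 155, +1.0).
∂h/∂x = +0.02343, ∂h/∂y = +0.003429 (det = 875).
Flow = −∇h = (-0.02343 east, -0.003429 north), which points west.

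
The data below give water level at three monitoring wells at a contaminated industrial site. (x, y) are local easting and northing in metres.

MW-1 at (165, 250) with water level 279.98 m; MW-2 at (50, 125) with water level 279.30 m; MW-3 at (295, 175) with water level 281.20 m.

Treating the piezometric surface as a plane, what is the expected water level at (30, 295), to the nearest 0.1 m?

278.8 m

Differences from MW-1: to MW-2 (Δx, Δy, Δh) = (-115, -125, -0.68); to MW-3 = (130, -75, +1.22).
Determinant of the coordinate differences = (-115)·(-75) − 130·(-125) = 24875.
∂h/∂x = [(-0.68)·(-75) − (+1.22)·(-125)] / 24875 = +0.008181
∂h/∂y = [(-115)·(+1.22) − 130·(-0.68)] / 24875 = -0.002086
h(30, 295) = 279.98 + (+0.008181)·(-135) + (-0.002086)·(45) = 279.98 -1.104 -0.094 = 278.782 m.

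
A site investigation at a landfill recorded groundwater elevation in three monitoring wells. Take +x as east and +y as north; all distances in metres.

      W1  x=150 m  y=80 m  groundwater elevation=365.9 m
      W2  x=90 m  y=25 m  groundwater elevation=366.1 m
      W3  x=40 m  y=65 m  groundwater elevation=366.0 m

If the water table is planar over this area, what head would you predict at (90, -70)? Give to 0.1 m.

366.4 m

Taking W1 as reference: W2−W1 = (-60, -55, +0.2); W3−W1 = (-110, -15, +0.1).
Determinant of the coordinate differences = (-60)·(-15) − (-110)·(-55) = -5150.
∂h/∂x = [(+0.2)·(-15) − (+0.1)·(-55)] / -5150 = -0.0004854
∂h/∂y = [(-60)·(+0.1) − (-110)·(+0.2)] / -5150 = -0.003107
h(90, -70) = 365.9 + (-0.0004854)·(-60) + (-0.003107)·(-150) = 365.9 +0.029 +0.466 = 366.395 m.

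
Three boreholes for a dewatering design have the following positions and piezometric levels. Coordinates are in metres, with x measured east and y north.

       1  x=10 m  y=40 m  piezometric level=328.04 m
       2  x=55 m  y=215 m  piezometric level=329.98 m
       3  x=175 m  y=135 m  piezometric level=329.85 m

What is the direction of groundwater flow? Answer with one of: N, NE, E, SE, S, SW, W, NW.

SW

With h = a·x + b·y + c and 1 as origin, the differences give:
  45·a + 175·b = +1.94
  165·a + 95·b = +1.81
Eliminate b (×95 and ×175, subtract): -24600·a = -132.450 → a = ∂h/∂x = +0.005384
Back-substitute: b = ∂h/∂y = +0.009701.
Flow = −∇h = (-0.005384 east, -0.009701 north), which points southwest.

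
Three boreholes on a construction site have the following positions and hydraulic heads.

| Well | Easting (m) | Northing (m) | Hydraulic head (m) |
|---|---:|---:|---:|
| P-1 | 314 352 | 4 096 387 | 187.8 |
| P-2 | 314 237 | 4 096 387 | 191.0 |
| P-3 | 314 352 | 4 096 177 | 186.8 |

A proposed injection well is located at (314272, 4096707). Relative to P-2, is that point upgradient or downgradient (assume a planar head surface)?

∂h/∂x = (191.0 − 187.8) / (314237 − 314352) = -0.02783
∂h/∂y = (186.8 − 187.8) / (4096177 − 4096387) = +0.004762
Head at (314272, 4096707) = 187.8 + (-0.02783)·(-80) + (+0.004762)·(320) = 191.55 m.
That is higher than the 191.0 m at P-2, so the point is upgradient.

upgradient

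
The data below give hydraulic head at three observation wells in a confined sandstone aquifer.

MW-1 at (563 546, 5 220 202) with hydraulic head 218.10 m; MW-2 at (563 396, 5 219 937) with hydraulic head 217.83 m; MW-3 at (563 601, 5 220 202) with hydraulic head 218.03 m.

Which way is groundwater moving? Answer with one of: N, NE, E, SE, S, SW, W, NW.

SE

Differences from MW-1: to MW-2 (Δx, Δy, Δh) = (-150, -265, -0.27); to MW-3 = (55, 0, -0.07).
Determinant of the coordinate differences = (-150)·0 − 55·(-265) = 14575.
∂h/∂x = [(-0.27)·0 − (-0.07)·(-265)] / 14575 = -0.001273
∂h/∂y = [(-150)·(-0.07) − 55·(-0.27)] / 14575 = +0.001739
Flow = −∇h = (+0.001273 east, -0.001739 north), which points southeast.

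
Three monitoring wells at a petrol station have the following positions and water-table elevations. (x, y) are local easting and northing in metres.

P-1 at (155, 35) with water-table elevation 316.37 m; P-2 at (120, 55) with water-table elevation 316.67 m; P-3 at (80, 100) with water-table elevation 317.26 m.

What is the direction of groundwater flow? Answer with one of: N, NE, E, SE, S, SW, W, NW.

S

Taking P-1 as reference: P-2−P-1 = (-35, 20, +0.30); P-3−P-1 = (-75, 65, +0.89).
Solve a·Δx + b·Δy = Δh: det = (-35)·65 − (-75)·20 = -775.
∂h/∂x = [(+0.30)·65 − (+0.89)·20] / -775 = -0.002194
∂h/∂y = [(-35)·(+0.89) − (-75)·(+0.30)] / -775 = +0.01116
Flow = −∇h = (+0.002194 east, -0.01116 north), which points south.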